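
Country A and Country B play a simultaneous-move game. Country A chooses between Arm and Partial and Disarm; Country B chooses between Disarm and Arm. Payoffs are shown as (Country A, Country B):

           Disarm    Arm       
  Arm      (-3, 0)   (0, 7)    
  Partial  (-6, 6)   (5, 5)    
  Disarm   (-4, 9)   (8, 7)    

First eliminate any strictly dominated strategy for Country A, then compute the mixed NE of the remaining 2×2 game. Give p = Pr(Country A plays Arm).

p = 2/9

Country A's strategy Partial is strictly dominated by Disarm: -4 > -6 and 8 > 5. Eliminate Partial.
Country A's mix must leave Country B indifferent between Disarm and Arm.
  Country B's payoff to Disarm: p·0 + (1−p)·9 = -9p + 9
  Country B's payoff to Arm: p·7 + (1−p)·7 = 7
  -9p + 9 = 7  ⇒  -9p = -2  ⇒  p = 2/9.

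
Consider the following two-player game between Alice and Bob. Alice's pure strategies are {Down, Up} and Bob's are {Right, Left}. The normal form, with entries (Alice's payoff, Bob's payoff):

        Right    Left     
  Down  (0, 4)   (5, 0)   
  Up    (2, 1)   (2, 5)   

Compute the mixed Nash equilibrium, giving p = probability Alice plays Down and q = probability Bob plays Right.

p = 1/2, q = 3/5

Set Bob's expected payoff from Right equal to that from Left:
  Bob's payoff from Right: p·4 + (1−p)·1 = 3p + 1
  Bob's payoff from Left: p·0 + (1−p)·5 = -5p + 5
  3p + 1 = -5p + 5  ⇒  8p = 4  ⇒  p = 1/2.
Alice's indifference between Down and Up determines Bob's mixing probability q:
  Alice's payoff to Down: q·0 + (1−q)·5 = -5q + 5
  Alice's payoff to Up: q·2 + (1−q)·2 = 2
  -5q + 5 = 2  ⇒  -5q = -3  ⇒  q = 3/5.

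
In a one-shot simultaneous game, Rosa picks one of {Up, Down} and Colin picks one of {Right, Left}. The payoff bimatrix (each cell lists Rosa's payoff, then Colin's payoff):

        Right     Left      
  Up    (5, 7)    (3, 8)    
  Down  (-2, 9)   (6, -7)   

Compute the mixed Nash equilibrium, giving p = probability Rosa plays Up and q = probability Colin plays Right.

For Colin to be willing to mix, Colin must be indifferent between Right and Left, which pins down Rosa's mix.
  Colin's payoff to Right: p·7 + (1−p)·9 = -2p + 9
  Colin's payoff to Left: p·8 + (1−p)·(-7) = 15p - 7
  -2p + 9 = 15p - 7  ⇒  -17p = -16  ⇒  p = 16/17.
In a mixed equilibrium Rosa is indifferent between Up and Down; this condition fixes q.
  Rosa's payoff from Up: q·5 + (1−q)·3 = 2q + 3
  Rosa's payoff from Down: q·(-2) + (1−q)·6 = -8q + 6
  2q + 3 = -8q + 6  ⇒  10q = 3  ⇒  q = 3/10.

p = 16/17, q = 3/10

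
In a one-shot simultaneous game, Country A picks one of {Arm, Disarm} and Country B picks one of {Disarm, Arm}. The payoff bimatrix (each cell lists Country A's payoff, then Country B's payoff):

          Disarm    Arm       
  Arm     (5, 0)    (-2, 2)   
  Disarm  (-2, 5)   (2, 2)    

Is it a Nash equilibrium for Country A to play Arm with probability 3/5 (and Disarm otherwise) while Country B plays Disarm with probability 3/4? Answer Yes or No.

No

Given Country B's mix q = 3/4, Country A's payoff from Arm is 13/4 but from Disarm is -1. Country A strictly prefers Arm, so Country A would not mix.
So the proposed profile is not a Nash equilibrium.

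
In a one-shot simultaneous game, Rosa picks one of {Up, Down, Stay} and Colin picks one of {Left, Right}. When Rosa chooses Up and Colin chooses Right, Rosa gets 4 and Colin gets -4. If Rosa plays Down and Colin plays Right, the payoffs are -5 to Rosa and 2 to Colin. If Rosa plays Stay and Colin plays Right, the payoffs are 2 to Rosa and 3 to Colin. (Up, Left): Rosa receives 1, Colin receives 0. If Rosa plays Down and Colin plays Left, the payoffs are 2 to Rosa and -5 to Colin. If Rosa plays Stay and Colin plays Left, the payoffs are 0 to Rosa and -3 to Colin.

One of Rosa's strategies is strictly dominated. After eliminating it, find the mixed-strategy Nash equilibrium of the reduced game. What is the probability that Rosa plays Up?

p = 7/11

Rosa's strategy Stay is strictly dominated by Up: 1 > 0 and 4 > 2. Eliminate Stay.
Set Colin's expected payoff from Left equal to that from Right:
  Colin's payoff to Left: p·0 + (1−p)·(-5) = 5p - 5
  Colin's payoff to Right: p·(-4) + (1−p)·2 = -6p + 2
  5p - 5 = -6p + 2  ⇒  11p = 7  ⇒  p = 7/11.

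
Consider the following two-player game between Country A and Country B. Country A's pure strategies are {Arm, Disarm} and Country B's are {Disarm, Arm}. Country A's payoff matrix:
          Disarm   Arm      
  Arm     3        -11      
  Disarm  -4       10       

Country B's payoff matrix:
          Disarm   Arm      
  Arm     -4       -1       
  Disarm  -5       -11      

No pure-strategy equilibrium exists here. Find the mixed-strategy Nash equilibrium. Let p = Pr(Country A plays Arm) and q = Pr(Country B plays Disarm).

p = 2/3, q = 3/4

In a mixed equilibrium Country B is indifferent between Disarm and Arm; this condition fixes p.
  Country B's payoff from Disarm: p·(-4) + (1−p)·(-5) = p - 5
  Country B's payoff from Arm: p·(-1) + (1−p)·(-11) = 10p - 11
  p - 5 = 10p - 11  ⇒  -9p = -6  ⇒  p = 2/3.
Set Country A's expected payoff from Arm equal to that from Disarm:
  Country A's payoff to Arm: q·3 + (1−q)·(-11) = 14q - 11
  Country A's payoff to Disarm: q·(-4) + (1−q)·10 = -14q + 10
  14q - 11 = -14q + 10  ⇒  28q = 21  ⇒  q = 3/4.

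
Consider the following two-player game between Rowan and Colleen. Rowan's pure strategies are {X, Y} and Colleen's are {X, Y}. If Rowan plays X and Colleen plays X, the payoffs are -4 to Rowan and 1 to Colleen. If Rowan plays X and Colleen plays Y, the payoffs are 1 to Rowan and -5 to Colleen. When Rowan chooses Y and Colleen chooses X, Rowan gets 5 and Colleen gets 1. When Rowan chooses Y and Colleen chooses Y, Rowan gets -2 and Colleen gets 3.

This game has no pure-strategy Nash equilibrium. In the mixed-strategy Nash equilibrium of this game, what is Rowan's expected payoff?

-1/4

For Rowan to be willing to mix, Rowan must be indifferent between X and Y, which pins down Colleen's mix.
  Rowan's expected payoff from X: q·(-4) + (1−q)·1 = -5q + 1
  Rowan's expected payoff from Y: q·5 + (1−q)·(-2) = 7q - 2
  -5q + 1 = 7q - 2  ⇒  -12q = -3  ⇒  q = 1/4.
At equilibrium Rowan is indifferent across rows, so Rowan's payoff equals the payoff from X: (1/4)·(-4) + (3/4)·1 = -1/4.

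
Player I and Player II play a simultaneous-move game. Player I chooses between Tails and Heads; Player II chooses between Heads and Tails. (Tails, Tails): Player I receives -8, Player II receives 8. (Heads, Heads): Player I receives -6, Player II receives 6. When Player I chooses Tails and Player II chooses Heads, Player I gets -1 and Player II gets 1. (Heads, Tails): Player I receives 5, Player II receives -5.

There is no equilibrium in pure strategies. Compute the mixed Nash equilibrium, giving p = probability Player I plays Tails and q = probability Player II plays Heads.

p = 11/18, q = 13/18

For Player II to be willing to mix, Player II must be indifferent between Heads and Tails, which pins down Player I's mix.
  Player II's payoff from Heads: p·1 + (1−p)·6 = -5p + 6
  Player II's payoff from Tails: p·8 + (1−p)·(-5) = 13p - 5
  -5p + 6 = 13p - 5  ⇒  -18p = -11  ⇒  p = 11/18.
Set Player I's expected payoff from Tails equal to that from Heads:
  Player I's payoff to Tails: q·(-1) + (1−q)·(-8) = 7q - 8
  Player I's payoff to Heads: q·(-6) + (1−q)·5 = -11q + 5
  7q - 8 = -11q + 5  ⇒  18q = 13  ⇒  q = 13/18.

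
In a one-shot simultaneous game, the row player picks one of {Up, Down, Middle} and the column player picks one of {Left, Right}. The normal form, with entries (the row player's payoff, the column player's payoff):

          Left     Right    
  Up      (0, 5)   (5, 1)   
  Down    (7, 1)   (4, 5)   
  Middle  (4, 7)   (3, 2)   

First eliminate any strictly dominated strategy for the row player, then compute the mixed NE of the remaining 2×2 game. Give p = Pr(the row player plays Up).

p = 1/2

The row player's strategy Middle is strictly dominated by Down: 7 > 4 and 4 > 3. Eliminate Middle.
Set the column player's expected payoff from Left equal to that from Right:
  the column player's expected payoff from Left: p·5 + (1−p)·1 = 4p + 1
  the column player's expected payoff from Right: p·1 + (1−p)·5 = -4p + 5
  4p + 1 = -4p + 5  ⇒  8p = 4  ⇒  p = 1/2.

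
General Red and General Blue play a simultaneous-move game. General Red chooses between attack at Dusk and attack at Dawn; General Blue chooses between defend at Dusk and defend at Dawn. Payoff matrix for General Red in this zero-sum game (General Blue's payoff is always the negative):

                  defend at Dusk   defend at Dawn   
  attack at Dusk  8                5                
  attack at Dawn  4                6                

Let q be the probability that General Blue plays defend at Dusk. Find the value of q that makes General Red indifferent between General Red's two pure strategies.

q = 1/5

Set General Red's expected payoff from attack at Dusk equal to that from attack at Dawn:
  General Red's payoff to attack at Dusk: q·8 + (1−q)·5 = 3q + 5
  General Red's payoff to attack at Dawn: q·4 + (1−q)·6 = -2q + 6
  3q + 5 = -2q + 6  ⇒  5q = 1  ⇒  q = 1/5.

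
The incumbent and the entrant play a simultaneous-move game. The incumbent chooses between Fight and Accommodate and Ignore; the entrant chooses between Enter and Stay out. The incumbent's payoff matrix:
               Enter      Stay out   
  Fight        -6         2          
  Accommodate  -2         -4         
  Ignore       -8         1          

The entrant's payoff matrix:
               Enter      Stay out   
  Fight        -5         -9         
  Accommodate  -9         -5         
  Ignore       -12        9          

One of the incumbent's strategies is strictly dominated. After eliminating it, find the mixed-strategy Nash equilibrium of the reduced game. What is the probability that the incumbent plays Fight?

p = 1/2

The incumbent's strategy Ignore is strictly dominated by Fight: -6 > -8 and 2 > 1. Eliminate Ignore.
Set the entrant's expected payoff from Enter equal to that from Stay out:
  the entrant's expected payoff from Enter: p·(-5) + (1−p)·(-9) = 4p - 9
  the entrant's expected payoff from Stay out: p·(-9) + (1−p)·(-5) = -4p - 5
  4p - 9 = -4p - 5  ⇒  8p = 4  ⇒  p = 1/2.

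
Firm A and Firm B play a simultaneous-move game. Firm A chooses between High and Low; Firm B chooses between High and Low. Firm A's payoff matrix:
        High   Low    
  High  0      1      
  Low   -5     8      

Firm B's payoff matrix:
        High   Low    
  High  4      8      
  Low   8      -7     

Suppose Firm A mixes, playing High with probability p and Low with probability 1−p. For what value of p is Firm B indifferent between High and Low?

In a mixed equilibrium Firm B is indifferent between High and Low; this condition fixes p.
  Firm B's payoff from High: p·4 + (1−p)·8 = -4p + 8
  Firm B's payoff from Low: p·8 + (1−p)·(-7) = 15p - 7
  -4p + 8 = 15p - 7  ⇒  -19p = -15  ⇒  p = 15/19.

p = 15/19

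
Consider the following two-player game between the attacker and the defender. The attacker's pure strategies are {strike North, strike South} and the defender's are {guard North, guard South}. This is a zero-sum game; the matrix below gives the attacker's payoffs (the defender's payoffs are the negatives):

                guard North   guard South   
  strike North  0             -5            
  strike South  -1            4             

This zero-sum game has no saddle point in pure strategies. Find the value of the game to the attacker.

The attacker's indifference between strike North and strike South determines the defender's mixing probability q:
  the attacker's expected payoff from strike North: q·0 + (1−q)·(-5) = 5q - 5
  the attacker's expected payoff from strike South: q·(-1) + (1−q)·4 = -5q + 4
  5q - 5 = -5q + 4  ⇒  10q = 9  ⇒  q = 9/10.
The value is the attacker's expected payoff against this mix (using strike North): (9/10)·0 + (1/10)·(-5) = -1/2.

v = -1/2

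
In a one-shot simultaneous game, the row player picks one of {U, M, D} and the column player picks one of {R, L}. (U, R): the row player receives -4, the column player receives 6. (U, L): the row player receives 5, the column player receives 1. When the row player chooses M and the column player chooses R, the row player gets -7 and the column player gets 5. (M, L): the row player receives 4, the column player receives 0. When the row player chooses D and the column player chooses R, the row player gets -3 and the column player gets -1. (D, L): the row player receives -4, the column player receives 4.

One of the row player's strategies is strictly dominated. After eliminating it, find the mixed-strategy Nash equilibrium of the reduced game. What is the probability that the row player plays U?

The row player's strategy M is strictly dominated by U: -4 > -7 and 5 > 4. Eliminate M.
The row player's mix must leave the column player indifferent between R and L.
  the column player's payoff from R: p·6 + (1−p)·(-1) = 7p - 1
  the column player's payoff from L: p·1 + (1−p)·4 = -3p + 4
  7p - 1 = -3p + 4  ⇒  10p = 5  ⇒  p = 1/2.

p = 1/2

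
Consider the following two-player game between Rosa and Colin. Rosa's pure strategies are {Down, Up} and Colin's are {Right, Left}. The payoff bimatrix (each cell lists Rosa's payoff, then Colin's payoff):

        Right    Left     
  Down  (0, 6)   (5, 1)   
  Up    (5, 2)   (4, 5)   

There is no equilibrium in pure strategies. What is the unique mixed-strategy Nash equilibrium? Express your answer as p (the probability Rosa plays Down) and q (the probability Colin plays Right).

p = 3/8, q = 1/6

Rosa's mix must leave Colin indifferent between Right and Left.
  Colin's payoff to Right: p·6 + (1−p)·2 = 4p + 2
  Colin's payoff to Left: p·1 + (1−p)·5 = -4p + 5
  4p + 2 = -4p + 5  ⇒  8p = 3  ⇒  p = 3/8.
Colin's mix must leave Rosa indifferent between Down and Up.
  Rosa's payoff to Down: q·0 + (1−q)·5 = -5q + 5
  Rosa's payoff to Up: q·5 + (1−q)·4 = q + 4
  -5q + 5 = q + 4  ⇒  -6q = -1  ⇒  q = 1/6.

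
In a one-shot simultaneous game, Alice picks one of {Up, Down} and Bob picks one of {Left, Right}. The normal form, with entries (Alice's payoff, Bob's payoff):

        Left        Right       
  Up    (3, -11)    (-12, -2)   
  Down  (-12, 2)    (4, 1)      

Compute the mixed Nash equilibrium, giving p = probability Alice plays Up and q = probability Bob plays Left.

Bob's indifference between Left and Right determines Alice's mixing probability p:
  Bob's expected payoff from Left: p·(-11) + (1−p)·2 = -13p + 2
  Bob's expected payoff from Right: p·(-2) + (1−p)·1 = -3p + 1
  -13p + 2 = -3p + 1  ⇒  -10p = -1  ⇒  p = 1/10.
For Alice to be willing to mix, Alice must be indifferent between Up and Down, which pins down Bob's mix.
  Alice's payoff to Up: q·3 + (1−q)·(-12) = 15q - 12
  Alice's payoff to Down: q·(-12) + (1−q)·4 = -16q + 4
  15q - 12 = -16q + 4  ⇒  31q = 16  ⇒  q = 16/31.

p = 1/10, q = 16/31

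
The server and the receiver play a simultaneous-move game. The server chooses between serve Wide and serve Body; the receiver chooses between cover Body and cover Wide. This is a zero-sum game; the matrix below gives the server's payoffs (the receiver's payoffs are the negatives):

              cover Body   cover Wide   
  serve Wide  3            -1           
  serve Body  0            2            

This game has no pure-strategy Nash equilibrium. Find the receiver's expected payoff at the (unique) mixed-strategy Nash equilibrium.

Set the receiver's expected payoff from cover Body equal to that from cover Wide:
  the receiver's payoff to cover Body: p·(-3) + (1−p)·0 = -3p
  the receiver's payoff to cover Wide: p·1 + (1−p)·(-2) = 3p - 2
  -3p = 3p - 2  ⇒  -6p = -2  ⇒  p = 1/3.
At equilibrium the receiver is indifferent across columns, so the receiver's payoff equals the payoff from cover Body: (1/3)·(-3) + (2/3)·0 = -1.

-1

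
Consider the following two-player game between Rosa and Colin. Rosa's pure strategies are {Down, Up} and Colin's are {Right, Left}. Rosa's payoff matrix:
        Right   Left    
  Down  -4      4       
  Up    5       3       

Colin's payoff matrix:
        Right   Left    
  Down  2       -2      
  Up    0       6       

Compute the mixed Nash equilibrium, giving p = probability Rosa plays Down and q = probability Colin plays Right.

p = 3/5, q = 1/10

Colin's indifference between Right and Left determines Rosa's mixing probability p:
  Colin's payoff from Right: p·2 + (1−p)·0 = 2p
  Colin's payoff from Left: p·(-2) + (1−p)·6 = -8p + 6
  2p = -8p + 6  ⇒  10p = 6  ⇒  p = 3/5.
Set Rosa's expected payoff from Down equal to that from Up:
  Rosa's payoff to Down: q·(-4) + (1−q)·4 = -8q + 4
  Rosa's payoff to Up: q·5 + (1−q)·3 = 2q + 3
  -8q + 4 = 2q + 3  ⇒  -10q = -1  ⇒  q = 1/10.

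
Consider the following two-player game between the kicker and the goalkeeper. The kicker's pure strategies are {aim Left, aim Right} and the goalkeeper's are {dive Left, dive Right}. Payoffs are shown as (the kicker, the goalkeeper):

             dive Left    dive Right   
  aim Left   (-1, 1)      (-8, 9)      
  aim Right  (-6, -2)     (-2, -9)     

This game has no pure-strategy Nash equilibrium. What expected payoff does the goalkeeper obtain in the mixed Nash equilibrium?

-3/5

The goalkeeper's indifference between dive Left and dive Right determines the kicker's mixing probability p:
  the goalkeeper's expected payoff from dive Left: p·1 + (1−p)·(-2) = 3p - 2
  the goalkeeper's expected payoff from dive Right: p·9 + (1−p)·(-9) = 18p - 9
  3p - 2 = 18p - 9  ⇒  -15p = -7  ⇒  p = 7/15.
At equilibrium the goalkeeper is indifferent across columns, so the goalkeeper's payoff equals the payoff from dive Left: (7/15)·1 + (8/15)·(-2) = -3/5.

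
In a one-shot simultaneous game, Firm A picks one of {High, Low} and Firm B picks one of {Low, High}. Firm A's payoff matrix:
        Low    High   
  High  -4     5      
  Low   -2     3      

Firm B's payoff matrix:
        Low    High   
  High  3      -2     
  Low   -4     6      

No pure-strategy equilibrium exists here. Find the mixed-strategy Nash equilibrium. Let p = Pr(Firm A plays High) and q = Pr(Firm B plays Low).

For Firm B to be willing to mix, Firm B must be indifferent between Low and High, which pins down Firm A's mix.
  Firm B's payoff from Low: p·3 + (1−p)·(-4) = 7p - 4
  Firm B's payoff from High: p·(-2) + (1−p)·6 = -8p + 6
  7p - 4 = -8p + 6  ⇒  15p = 10  ⇒  p = 2/3.
For Firm A to be willing to mix, Firm A must be indifferent between High and Low, which pins down Firm B's mix.
  Firm A's expected payoff from High: q·(-4) + (1−q)·5 = -9q + 5
  Firm A's expected payoff from Low: q·(-2) + (1−q)·3 = -5q + 3
  -9q + 5 = -5q + 3  ⇒  -4q = -2  ⇒  q = 1/2.

p = 2/3, q = 1/2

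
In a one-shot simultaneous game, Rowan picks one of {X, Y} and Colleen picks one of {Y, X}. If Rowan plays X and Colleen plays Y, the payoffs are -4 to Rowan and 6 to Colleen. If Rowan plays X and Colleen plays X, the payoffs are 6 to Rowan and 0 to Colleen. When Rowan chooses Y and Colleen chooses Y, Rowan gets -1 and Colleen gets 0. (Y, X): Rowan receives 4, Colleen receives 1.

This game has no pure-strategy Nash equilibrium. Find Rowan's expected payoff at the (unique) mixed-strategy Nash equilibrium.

Set Rowan's expected payoff from X equal to that from Y:
  Rowan's expected payoff from X: q·(-4) + (1−q)·6 = -10q + 6
  Rowan's expected payoff from Y: q·(-1) + (1−q)·4 = -5q + 4
  -10q + 6 = -5q + 4  ⇒  -5q = -2  ⇒  q = 2/5.
At equilibrium Rowan is indifferent across rows, so Rowan's payoff equals the payoff from X: (2/5)·(-4) + (3/5)·6 = 2.

2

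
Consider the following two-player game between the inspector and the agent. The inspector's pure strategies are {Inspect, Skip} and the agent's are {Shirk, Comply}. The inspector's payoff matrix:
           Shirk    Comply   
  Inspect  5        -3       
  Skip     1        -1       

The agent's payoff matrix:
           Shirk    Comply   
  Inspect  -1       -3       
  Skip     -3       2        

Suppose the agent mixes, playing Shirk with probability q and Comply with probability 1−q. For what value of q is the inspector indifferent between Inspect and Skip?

The agent's mix must leave the inspector indifferent between Inspect and Skip.
  the inspector's expected payoff from Inspect: q·5 + (1−q)·(-3) = 8q - 3
  the inspector's expected payoff from Skip: q·1 + (1−q)·(-1) = 2q - 1
  8q - 3 = 2q - 1  ⇒  6q = 2  ⇒  q = 1/3.

q = 1/3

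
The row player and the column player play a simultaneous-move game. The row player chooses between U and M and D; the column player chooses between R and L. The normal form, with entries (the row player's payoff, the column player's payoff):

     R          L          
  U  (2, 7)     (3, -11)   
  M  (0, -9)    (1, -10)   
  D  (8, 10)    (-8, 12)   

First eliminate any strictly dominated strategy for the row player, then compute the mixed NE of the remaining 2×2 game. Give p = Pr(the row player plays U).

The row player's strategy M is strictly dominated by U: 2 > 0 and 3 > 1. Eliminate M.
For the column player to be willing to mix, the column player must be indifferent between R and L, which pins down the row player's mix.
  the column player's expected payoff from R: p·7 + (1−p)·10 = -3p + 10
  the column player's expected payoff from L: p·(-11) + (1−p)·12 = -23p + 12
  -3p + 10 = -23p + 12  ⇒  20p = 2  ⇒  p = 1/10.

p = 1/10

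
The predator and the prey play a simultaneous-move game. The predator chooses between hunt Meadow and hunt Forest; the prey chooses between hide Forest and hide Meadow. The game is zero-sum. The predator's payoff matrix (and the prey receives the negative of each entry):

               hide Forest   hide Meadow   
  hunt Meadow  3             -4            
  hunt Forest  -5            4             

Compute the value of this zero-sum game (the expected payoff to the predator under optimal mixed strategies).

For the predator to be willing to mix, the predator must be indifferent between hunt Meadow and hunt Forest, which pins down the prey's mix.
  the predator's payoff to hunt Meadow: q·3 + (1−q)·(-4) = 7q - 4
  the predator's payoff to hunt Forest: q·(-5) + (1−q)·4 = -9q + 4
  7q - 4 = -9q + 4  ⇒  16q = 8  ⇒  q = 1/2.
The value is the predator's expected payoff against this mix (using hunt Meadow): (1/2)·3 + (1/2)·(-4) = -1/2.

v = -1/2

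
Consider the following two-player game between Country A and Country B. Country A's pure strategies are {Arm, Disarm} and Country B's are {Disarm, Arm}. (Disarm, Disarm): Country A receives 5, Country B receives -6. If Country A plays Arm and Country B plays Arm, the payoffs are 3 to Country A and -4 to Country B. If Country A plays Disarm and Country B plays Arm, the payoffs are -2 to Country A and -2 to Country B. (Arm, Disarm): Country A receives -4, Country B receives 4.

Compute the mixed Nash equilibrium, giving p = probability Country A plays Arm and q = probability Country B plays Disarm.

Set Country B's expected payoff from Disarm equal to that from Arm:
  Country B's payoff from Disarm: p·4 + (1−p)·(-6) = 10p - 6
  Country B's payoff from Arm: p·(-4) + (1−p)·(-2) = -2p - 2
  10p - 6 = -2p - 2  ⇒  12p = 4  ⇒  p = 1/3.
Country A's indifference between Arm and Disarm determines Country B's mixing probability q:
  Country A's expected payoff from Arm: q·(-4) + (1−q)·3 = -7q + 3
  Country A's expected payoff from Disarm: q·5 + (1−q)·(-2) = 7q - 2
  -7q + 3 = 7q - 2  ⇒  -14q = -5  ⇒  q = 5/14.

p = 1/3, q = 5/14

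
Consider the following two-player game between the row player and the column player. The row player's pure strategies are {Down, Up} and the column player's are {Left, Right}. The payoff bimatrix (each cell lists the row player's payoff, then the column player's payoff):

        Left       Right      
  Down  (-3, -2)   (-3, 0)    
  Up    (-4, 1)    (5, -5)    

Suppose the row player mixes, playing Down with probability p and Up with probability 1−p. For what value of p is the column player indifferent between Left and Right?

In a mixed equilibrium the column player is indifferent between Left and Right; this condition fixes p.
  the column player's expected payoff from Left: p·(-2) + (1−p)·1 = -3p + 1
  the column player's expected payoff from Right: p·0 + (1−p)·(-5) = 5p - 5
  -3p + 1 = 5p - 5  ⇒  -8p = -6  ⇒  p = 3/4.

p = 3/4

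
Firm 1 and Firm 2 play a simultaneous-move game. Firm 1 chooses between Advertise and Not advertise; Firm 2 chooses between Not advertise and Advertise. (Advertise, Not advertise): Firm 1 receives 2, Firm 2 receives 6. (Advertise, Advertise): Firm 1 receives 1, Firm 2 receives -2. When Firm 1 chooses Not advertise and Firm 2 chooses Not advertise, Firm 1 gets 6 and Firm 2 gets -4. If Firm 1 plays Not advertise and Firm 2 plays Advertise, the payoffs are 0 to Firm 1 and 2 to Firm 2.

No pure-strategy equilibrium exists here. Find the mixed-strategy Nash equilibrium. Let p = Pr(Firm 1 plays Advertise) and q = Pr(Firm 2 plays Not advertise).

Firm 2's indifference between Not advertise and Advertise determines Firm 1's mixing probability p:
  Firm 2's expected payoff from Not advertise: p·6 + (1−p)·(-4) = 10p - 4
  Firm 2's expected payoff from Advertise: p·(-2) + (1−p)·2 = -4p + 2
  10p - 4 = -4p + 2  ⇒  14p = 6  ⇒  p = 3/7.
In a mixed equilibrium Firm 1 is indifferent between Advertise and Not advertise; this condition fixes q.
  Firm 1's payoff to Advertise: q·2 + (1−q)·1 = q + 1
  Firm 1's payoff to Not advertise: q·6 + (1−q)·0 = 6q
  q + 1 = 6q  ⇒  -5q = -1  ⇒  q = 1/5.

p = 3/7, q = 1/5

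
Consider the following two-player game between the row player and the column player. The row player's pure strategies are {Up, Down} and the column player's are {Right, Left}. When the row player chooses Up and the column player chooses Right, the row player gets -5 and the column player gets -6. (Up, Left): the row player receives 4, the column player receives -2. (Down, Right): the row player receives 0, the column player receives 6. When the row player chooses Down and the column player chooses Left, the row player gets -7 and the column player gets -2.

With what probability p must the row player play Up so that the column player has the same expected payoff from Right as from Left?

In a mixed equilibrium the column player is indifferent between Right and Left; this condition fixes p.
  the column player's payoff to Right: p·(-6) + (1−p)·6 = -12p + 6
  the column player's payoff to Left: p·(-2) + (1−p)·(-2) = -2
  -12p + 6 = -2  ⇒  -12p = -8  ⇒  p = 2/3.

p = 2/3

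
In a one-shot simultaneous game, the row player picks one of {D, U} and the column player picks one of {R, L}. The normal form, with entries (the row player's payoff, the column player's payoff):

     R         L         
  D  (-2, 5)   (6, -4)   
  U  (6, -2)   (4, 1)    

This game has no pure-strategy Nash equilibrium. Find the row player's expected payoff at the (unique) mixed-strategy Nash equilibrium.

The column player's mix must leave the row player indifferent between D and U.
  the row player's payoff from D: q·(-2) + (1−q)·6 = -8q + 6
  the row player's payoff from U: q·6 + (1−q)·4 = 2q + 4
  -8q + 6 = 2q + 4  ⇒  -10q = -2  ⇒  q = 1/5.
At equilibrium the row player is indifferent across rows, so the row player's payoff equals the payoff from D: (1/5)·(-2) + (4/5)·6 = 22/5.

22/5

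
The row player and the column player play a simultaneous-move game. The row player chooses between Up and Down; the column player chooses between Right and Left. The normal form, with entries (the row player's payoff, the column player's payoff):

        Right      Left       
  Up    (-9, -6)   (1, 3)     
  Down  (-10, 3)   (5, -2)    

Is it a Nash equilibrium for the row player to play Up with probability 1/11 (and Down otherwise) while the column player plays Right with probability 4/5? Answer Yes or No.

No

Given the row player's mix p = 1/11, the column player's payoff from Right is 24/11 but from Left is -17/11. The column player strictly prefers Right, so the column player would not mix.
So the proposed profile is not a Nash equilibrium.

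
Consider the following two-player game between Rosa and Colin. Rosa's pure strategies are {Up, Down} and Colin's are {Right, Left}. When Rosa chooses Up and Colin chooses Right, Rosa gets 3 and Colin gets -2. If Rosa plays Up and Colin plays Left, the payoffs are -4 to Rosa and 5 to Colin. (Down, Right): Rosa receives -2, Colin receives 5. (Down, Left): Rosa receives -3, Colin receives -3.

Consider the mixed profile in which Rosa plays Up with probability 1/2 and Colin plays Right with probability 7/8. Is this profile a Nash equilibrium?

No

Given Rosa's mix p = 1/2, Colin's payoff from Right is 3/2 but from Left is 1. Colin strictly prefers Right, so Colin would not mix.
So the proposed profile is not a Nash equilibrium.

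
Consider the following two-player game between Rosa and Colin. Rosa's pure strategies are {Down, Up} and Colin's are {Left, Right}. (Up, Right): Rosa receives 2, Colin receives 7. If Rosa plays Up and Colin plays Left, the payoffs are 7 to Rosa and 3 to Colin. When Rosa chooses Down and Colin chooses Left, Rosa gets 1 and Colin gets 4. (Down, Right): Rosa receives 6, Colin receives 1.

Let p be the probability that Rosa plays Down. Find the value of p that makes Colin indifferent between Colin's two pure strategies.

p = 4/7

For Colin to be willing to mix, Colin must be indifferent between Left and Right, which pins down Rosa's mix.
  Colin's expected payoff from Left: p·4 + (1−p)·3 = p + 3
  Colin's expected payoff from Right: p·1 + (1−p)·7 = -6p + 7
  p + 3 = -6p + 7  ⇒  7p = 4  ⇒  p = 4/7.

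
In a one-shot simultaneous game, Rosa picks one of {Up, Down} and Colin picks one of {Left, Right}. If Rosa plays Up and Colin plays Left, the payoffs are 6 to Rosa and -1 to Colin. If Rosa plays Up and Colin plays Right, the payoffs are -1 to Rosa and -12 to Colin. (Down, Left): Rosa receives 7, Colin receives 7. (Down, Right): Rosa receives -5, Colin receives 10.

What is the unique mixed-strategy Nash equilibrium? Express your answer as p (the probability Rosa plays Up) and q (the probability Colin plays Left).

Colin's indifference between Left and Right determines Rosa's mixing probability p:
  Colin's payoff to Left: p·(-1) + (1−p)·7 = -8p + 7
  Colin's payoff to Right: p·(-12) + (1−p)·10 = -22p + 10
  -8p + 7 = -22p + 10  ⇒  14p = 3  ⇒  p = 3/14.
Rosa's indifference between Up and Down determines Colin's mixing probability q:
  Rosa's payoff from Up: q·6 + (1−q)·(-1) = 7q - 1
  Rosa's payoff from Down: q·7 + (1−q)·(-5) = 12q - 5
  7q - 1 = 12q - 5  ⇒  -5q = -4  ⇒  q = 4/5.

p = 3/14, q = 4/5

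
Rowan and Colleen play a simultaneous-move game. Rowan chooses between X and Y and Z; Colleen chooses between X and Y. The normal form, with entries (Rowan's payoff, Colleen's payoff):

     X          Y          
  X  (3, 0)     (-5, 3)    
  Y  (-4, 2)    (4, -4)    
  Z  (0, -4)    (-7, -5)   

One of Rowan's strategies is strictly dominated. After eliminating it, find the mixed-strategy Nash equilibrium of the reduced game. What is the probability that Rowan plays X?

p = 2/3

Rowan's strategy Z is strictly dominated by X: 3 > 0 and -5 > -7. Eliminate Z.
For Colleen to be willing to mix, Colleen must be indifferent between X and Y, which pins down Rowan's mix.
  Colleen's expected payoff from X: p·0 + (1−p)·2 = -2p + 2
  Colleen's expected payoff from Y: p·3 + (1−p)·(-4) = 7p - 4
  -2p + 2 = 7p - 4  ⇒  -9p = -6  ⇒  p = 2/3.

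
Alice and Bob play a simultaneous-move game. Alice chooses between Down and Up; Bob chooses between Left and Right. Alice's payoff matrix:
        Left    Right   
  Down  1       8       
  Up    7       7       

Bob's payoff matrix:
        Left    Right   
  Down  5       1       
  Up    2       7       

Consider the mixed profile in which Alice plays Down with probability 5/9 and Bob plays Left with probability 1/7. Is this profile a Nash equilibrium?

Yes

Check Bob's indifference given Alice's mix p = 5/9:
  payoff from Left = 11/3; payoff from Right = 11/3 — equal.
Check Alice's indifference given Bob's mix q = 1/7:
  payoff from Down = 7; payoff from Up = 7 — equal.
Both players are indifferent, so neither can profitably deviate.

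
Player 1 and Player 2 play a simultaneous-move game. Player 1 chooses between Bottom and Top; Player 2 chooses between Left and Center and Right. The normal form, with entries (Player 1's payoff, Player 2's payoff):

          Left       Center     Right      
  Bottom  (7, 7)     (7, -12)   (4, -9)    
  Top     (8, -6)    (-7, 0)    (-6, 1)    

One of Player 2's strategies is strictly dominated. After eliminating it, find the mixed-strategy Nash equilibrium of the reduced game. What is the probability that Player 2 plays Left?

q = 10/11

Player 2's strategy Center is strictly dominated by Right: -9 > -12 and 1 > 0. Eliminate Center.
Player 1's indifference between Bottom and Top determines Player 2's mixing probability q:
  Player 1's expected payoff from Bottom: q·7 + (1−q)·4 = 3q + 4
  Player 1's expected payoff from Top: q·8 + (1−q)·(-6) = 14q - 6
  3q + 4 = 14q - 6  ⇒  -11q = -10  ⇒  q = 10/11.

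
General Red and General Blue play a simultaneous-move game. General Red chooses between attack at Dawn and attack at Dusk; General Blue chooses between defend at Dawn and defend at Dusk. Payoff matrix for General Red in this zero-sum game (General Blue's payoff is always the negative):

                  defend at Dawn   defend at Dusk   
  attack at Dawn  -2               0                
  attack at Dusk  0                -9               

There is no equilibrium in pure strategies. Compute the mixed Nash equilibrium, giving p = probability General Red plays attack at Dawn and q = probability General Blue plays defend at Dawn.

p = 9/11, q = 9/11

For General Blue to be willing to mix, General Blue must be indifferent between defend at Dawn and defend at Dusk, which pins down General Red's mix.
  General Blue's expected payoff from defend at Dawn: p·2 + (1−p)·0 = 2p
  General Blue's expected payoff from defend at Dusk: p·0 + (1−p)·9 = -9p + 9
  2p = -9p + 9  ⇒  11p = 9  ⇒  p = 9/11.
Set General Red's expected payoff from attack at Dawn equal to that from attack at Dusk:
  General Red's expected payoff from attack at Dawn: q·(-2) + (1−q)·0 = -2q
  General Red's expected payoff from attack at Dusk: q·0 + (1−q)·(-9) = 9q - 9
  -2q = 9q - 9  ⇒  -11q = -9  ⇒  q = 9/11.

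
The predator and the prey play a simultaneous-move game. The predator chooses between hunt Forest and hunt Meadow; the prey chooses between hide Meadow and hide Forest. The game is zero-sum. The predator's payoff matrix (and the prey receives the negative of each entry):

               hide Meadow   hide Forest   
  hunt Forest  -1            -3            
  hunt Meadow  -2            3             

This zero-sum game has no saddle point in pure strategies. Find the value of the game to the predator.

v = -9/7

The predator's indifference between hunt Forest and hunt Meadow determines the prey's mixing probability q:
  the predator's payoff from hunt Forest: q·(-1) + (1−q)·(-3) = 2q - 3
  the predator's payoff from hunt Meadow: q·(-2) + (1−q)·3 = -5q + 3
  2q - 3 = -5q + 3  ⇒  7q = 6  ⇒  q = 6/7.
The value is the predator's expected payoff against this mix (using hunt Forest): (6/7)·(-1) + (1/7)·(-3) = -9/7.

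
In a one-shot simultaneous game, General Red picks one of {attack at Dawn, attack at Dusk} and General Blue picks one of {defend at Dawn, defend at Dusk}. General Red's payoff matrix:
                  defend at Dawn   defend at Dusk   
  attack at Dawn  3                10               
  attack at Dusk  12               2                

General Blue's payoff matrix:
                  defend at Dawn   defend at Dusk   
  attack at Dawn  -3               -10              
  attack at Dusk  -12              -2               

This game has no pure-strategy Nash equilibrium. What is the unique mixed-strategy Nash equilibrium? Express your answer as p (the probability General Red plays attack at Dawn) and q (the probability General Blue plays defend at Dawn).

Set General Blue's expected payoff from defend at Dawn equal to that from defend at Dusk:
  General Blue's payoff to defend at Dawn: p·(-3) + (1−p)·(-12) = 9p - 12
  General Blue's payoff to defend at Dusk: p·(-10) + (1−p)·(-2) = -8p - 2
  9p - 12 = -8p - 2  ⇒  17p = 10  ⇒  p = 10/17.
General Blue's mix must leave General Red indifferent between attack at Dawn and attack at Dusk.
  General Red's expected payoff from attack at Dawn: q·3 + (1−q)·10 = -7q + 10
  General Red's expected payoff from attack at Dusk: q·12 + (1−q)·2 = 10q + 2
  -7q + 10 = 10q + 2  ⇒  -17q = -8  ⇒  q = 8/17.

p = 10/17, q = 8/17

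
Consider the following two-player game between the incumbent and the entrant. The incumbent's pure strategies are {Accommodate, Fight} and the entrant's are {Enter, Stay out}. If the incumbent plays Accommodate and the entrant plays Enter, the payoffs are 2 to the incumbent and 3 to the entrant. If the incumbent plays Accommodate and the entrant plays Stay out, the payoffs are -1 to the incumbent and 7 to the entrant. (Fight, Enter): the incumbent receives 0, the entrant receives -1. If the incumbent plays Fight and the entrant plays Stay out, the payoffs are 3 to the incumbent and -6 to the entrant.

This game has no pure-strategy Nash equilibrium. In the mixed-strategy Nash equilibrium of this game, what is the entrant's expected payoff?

11/9

In a mixed equilibrium the entrant is indifferent between Enter and Stay out; this condition fixes p.
  the entrant's payoff to Enter: p·3 + (1−p)·(-1) = 4p - 1
  the entrant's payoff to Stay out: p·7 + (1−p)·(-6) = 13p - 6
  4p - 1 = 13p - 6  ⇒  -9p = -5  ⇒  p = 5/9.
At equilibrium the entrant is indifferent across columns, so the entrant's payoff equals the payoff from Enter: (5/9)·3 + (4/9)·(-1) = 11/9.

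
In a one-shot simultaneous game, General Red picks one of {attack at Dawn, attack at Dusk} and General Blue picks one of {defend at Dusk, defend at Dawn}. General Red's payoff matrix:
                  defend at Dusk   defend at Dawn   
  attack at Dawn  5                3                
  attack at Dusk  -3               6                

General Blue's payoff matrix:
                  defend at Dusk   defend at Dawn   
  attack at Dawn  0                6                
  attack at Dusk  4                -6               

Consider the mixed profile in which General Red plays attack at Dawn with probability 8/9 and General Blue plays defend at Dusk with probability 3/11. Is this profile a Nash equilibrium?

No

Given General Red's mix p = 8/9, General Blue's payoff from defend at Dusk is 4/9 but from defend at Dawn is 14/3. General Blue strictly prefers defend at Dawn, so General Blue would not mix.
So the proposed profile is not a Nash equilibrium.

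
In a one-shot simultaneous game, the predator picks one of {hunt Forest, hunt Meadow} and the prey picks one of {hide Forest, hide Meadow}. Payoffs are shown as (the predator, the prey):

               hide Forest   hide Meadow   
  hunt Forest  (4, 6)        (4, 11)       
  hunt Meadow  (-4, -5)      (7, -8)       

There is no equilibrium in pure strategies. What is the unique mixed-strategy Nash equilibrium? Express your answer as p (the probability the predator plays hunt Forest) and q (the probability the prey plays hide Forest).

p = 3/8, q = 3/11

In a mixed equilibrium the prey is indifferent between hide Forest and hide Meadow; this condition fixes p.
  the prey's payoff to hide Forest: p·6 + (1−p)·(-5) = 11p - 5
  the prey's payoff to hide Meadow: p·11 + (1−p)·(-8) = 19p - 8
  11p - 5 = 19p - 8  ⇒  -8p = -3  ⇒  p = 3/8.
Set the predator's expected payoff from hunt Forest equal to that from hunt Meadow:
  the predator's payoff to hunt Forest: q·4 + (1−q)·4 = 4
  the predator's payoff to hunt Meadow: q·(-4) + (1−q)·7 = -11q + 7
  4 = -11q + 7  ⇒  11q = 3  ⇒  q = 3/11.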